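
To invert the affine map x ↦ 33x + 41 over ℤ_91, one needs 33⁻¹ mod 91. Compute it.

80

Extended Euclidean algorithm:
91 = 2*33 + 25
33 = 1*25 + 8
25 = 3*8 + 1
8 = 8*1 + 0
The gcd is 1. Working backward:
1 = 25 − 3·8
1 = −3·33 + 4·25
1 = 4·91 − 11·33
Thus 33·(-11) ≡ 1 (mod 91); reducing, -11 mod 91 = 80.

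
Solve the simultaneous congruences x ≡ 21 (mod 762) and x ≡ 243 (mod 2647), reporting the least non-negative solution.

937281

Write x = 21 + 762·k. Then 762·k ≡ 243 − 21 ≡ 222 (mod 2647).
Need 762⁻¹ mod 2647. Extended Euclid on (2647, 762):
2647 = 3×762 + 361
762 = 2×361 + 40
361 = 9×40 + 1
40 = 40×1 + 0
Back-substitute:
1 = 361 − 9·40
1 = −9·762 + 19·361
1 = 19·2647 − 66·762
762⁻¹ ≡ 2581 (mod 2647), so k ≡ 2581·222 ≡ 1230 (mod 2647).
x = 21 + 762·1230 = 937281.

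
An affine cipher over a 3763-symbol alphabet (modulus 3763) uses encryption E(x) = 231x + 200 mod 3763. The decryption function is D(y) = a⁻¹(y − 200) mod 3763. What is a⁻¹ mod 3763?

Apply the Euclidean algorithm to 3763 and 231:
3763 = 16·231 + 67
231 = 3·67 + 30
67 = 2·30 + 7
30 = 4·7 + 2
7 = 3·2 + 1
2 = 2·1 + 0
gcd = 1, so the inverse exists. Back-substitute:
1 = 7 − 3·2
1 = −3·30 + 13·7
1 = 13·67 − 29·30
1 = −29·231 + 100·67
1 = 100·3763 − 1629·231
Thus 231·(-1629) ≡ 1 (mod 3763); reducing, -1629 mod 3763 = 2134.

2134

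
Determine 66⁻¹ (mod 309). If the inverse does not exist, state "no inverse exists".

no inverse exists

Euclidean algorithm on 309, 66:
309 = 4×66 + 45
66 = 1×45 + 21
45 = 2×21 + 3
21 = 7×3 + 0
Since gcd = 3 > 1, 66 is not a unit mod 309.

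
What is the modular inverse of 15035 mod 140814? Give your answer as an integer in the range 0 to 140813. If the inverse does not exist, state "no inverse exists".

125885

gcd(140814, 15035) by repeated division:
140814 = 9·15035 + 5499
15035 = 2·5499 + 4037
5499 = 1·4037 + 1462
4037 = 2·1462 + 1113
1462 = 1·1113 + 349
1113 = 3·349 + 66
349 = 5·66 + 19
66 = 3·19 + 9
19 = 2·9 + 1
9 = 9·1 + 0
gcd = 1, so the inverse exists. Back-substitute:
1 = 19 − 2·9
1 = −2·66 + 7·19
1 = 7·349 − 37·66
1 = −37·1113 + 118·349
1 = 118·1462 − 155·1113
1 = −155·4037 + 428·1462
1 = 428·5499 − 583·4037
1 = −583·15035 + 1594·5499
1 = 1594·140814 − 14929·15035
So 15035·(-14929) ≡ 1 (mod 140814), and -14929 ≡ 125885 (mod 140814).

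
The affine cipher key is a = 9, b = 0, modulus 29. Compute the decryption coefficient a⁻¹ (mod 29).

13

Apply the Euclidean algorithm to 29 and 9:
29 = 3×9 + 2
9 = 4×2 + 1
2 = 2×1 + 0
gcd = 1, so the inverse exists. Back-substitute:
1 = 9 − 4·2
1 = −4·29 + 13·9
So 9·13 ≡ 1 (mod 29).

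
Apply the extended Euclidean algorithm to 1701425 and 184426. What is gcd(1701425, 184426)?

11

Repeated division:
1701425 = 9·184426 + 41591
184426 = 4·41591 + 18062
41591 = 2·18062 + 5467
18062 = 3·5467 + 1661
5467 = 3·1661 + 484
1661 = 3·484 + 209
484 = 2·209 + 66
209 = 3·66 + 11
66 = 6·11 + 0
gcd(1701425, 184426) = 11.
Express as a combination:
11 = 209 − 3·66
11 = −3·484 + 7·209
11 = 7·1661 − 24·484
11 = −24·5467 + 79·1661
11 = 79·18062 − 261·5467
11 = −261·41591 + 601·18062
11 = 601·184426 − 2665·41591
11 = −2665·1701425 + 24586·184426
So 11 = (-2665)·1701425 + (24586)·184426.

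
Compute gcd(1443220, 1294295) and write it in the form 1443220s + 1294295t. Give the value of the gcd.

Euclidean algorithm:
1443220 = 1·1294295 + 148925
1294295 = 8·148925 + 102895
148925 = 1·102895 + 46030
102895 = 2·46030 + 10835
46030 = 4·10835 + 2690
10835 = 4·2690 + 75
2690 = 35·75 + 65
75 = 1·65 + 10
65 = 6·10 + 5
10 = 2·5 + 0
gcd(1443220, 1294295) = 5.
Express as a combination:
5 = 65 − 6·10
5 = −6·75 + 7·65
5 = 7·2690 − 251·75
5 = −251·10835 + 1011·2690
5 = 1011·46030 − 4295·10835
5 = −4295·102895 + 9601·46030
5 = 9601·148925 − 13896·102895
5 = −13896·1294295 + 120769·148925
5 = 120769·1443220 − 134665·1294295
So 5 = (120769)·1443220 + (-134665)·1294295.

5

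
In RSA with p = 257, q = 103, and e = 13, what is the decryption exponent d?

16069

φ(n) = (p−1)(q−1) = 256·102 = 26112.
Need d with 13·d ≡ 1 (mod 26112). Apply the extended Euclidean algorithm:
26112 = 2008·13 + 8
13 = 1·8 + 5
8 = 1·5 + 3
5 = 1·3 + 2
3 = 1·2 + 1
2 = 2·1 + 0
Back-substitute:
1 = 3 − 2
1 = −5 + 2·3
1 = 2·8 − 3·5
1 = −3·13 + 5·8
1 = 5·26112 − 10043·13
So 13·(-10043) ≡ 1 (mod 26112), hence d ≡ -10043 ≡ 16069 (mod 26112).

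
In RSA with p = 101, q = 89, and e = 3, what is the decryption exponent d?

φ(n) = (p−1)(q−1) = 100·88 = 8800.
Need d with 3·d ≡ 1 (mod 8800). Apply the extended Euclidean algorithm:
8800 = 2933*3 + 1
3 = 3*1 + 0
Back-substitute:
1 = 8800 − 2933·3
So 3·(-2933) ≡ 1 (mod 8800), hence d ≡ -2933 ≡ 5867 (mod 8800).

5867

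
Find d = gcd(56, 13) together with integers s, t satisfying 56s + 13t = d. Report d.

1

Apply Euclid's algorithm to 56 and 13:
56 = 4·13 + 4
13 = 3·4 + 1
4 = 4·1 + 0
gcd(56, 13) = 1.
Back-substituting:
1 = 13 − 3·4
1 = −3·56 + 13·13
So 1 = (-3)·56 + (13)·13.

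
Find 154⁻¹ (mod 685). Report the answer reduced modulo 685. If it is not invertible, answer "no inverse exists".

gcd(685, 154) by repeated division:
685 = 4*154 + 69
154 = 2*69 + 16
69 = 4*16 + 5
16 = 3*5 + 1
5 = 5*1 + 0
The gcd is 1. Working backward:
1 = 16 − 3·5
1 = −3·69 + 13·16
1 = 13·154 − 29·69
1 = −29·685 + 129·154
So 154·129 ≡ 1 (mod 685).

129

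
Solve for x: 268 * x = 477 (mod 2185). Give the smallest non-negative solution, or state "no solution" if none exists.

1559

First find gcd(268, 2185):
2185 = 8·268 + 41
268 = 6·41 + 22
41 = 1·22 + 19
22 = 1·19 + 3
19 = 6·3 + 1
3 = 3·1 + 0
gcd = 1, so a unique solution mod 2185 exists.
Back-substitute for the Bézout coefficients:
1 = 19 − 6·3
1 = −6·22 + 7·19
1 = 7·41 − 13·22
1 = −13·268 + 85·41
1 = 85·2185 − 693·268
So 268·(-693) ≡ 1 (mod 2185), giving 268⁻¹ ≡ 1492.
x ≡ 268⁻¹·477 ≡ 1492·477 ≡ 1559 (mod 2185).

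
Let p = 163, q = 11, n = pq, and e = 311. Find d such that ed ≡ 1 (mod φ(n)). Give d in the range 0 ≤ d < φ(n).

φ(n) = (p−1)(q−1) = 162·10 = 1620.
Need d with 311·d ≡ 1 (mod 1620). Apply the extended Euclidean algorithm:
1620 = 5·311 + 65
311 = 4·65 + 51
65 = 1·51 + 14
51 = 3·14 + 9
14 = 1·9 + 5
9 = 1·5 + 4
5 = 1·4 + 1
4 = 4·1 + 0
Back-substitute:
1 = 5 − 4
1 = −9 + 2·5
1 = 2·14 − 3·9
1 = −3·51 + 11·14
1 = 11·65 − 14·51
1 = −14·311 + 67·65
1 = 67·1620 − 349·311
So 311·(-349) ≡ 1 (mod 1620), hence d ≡ -349 ≡ 1271 (mod 1620).

1271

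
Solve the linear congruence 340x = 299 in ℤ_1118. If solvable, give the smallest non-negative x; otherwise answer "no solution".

no solution

gcd(340, 1118):
1118 = 3×340 + 98
340 = 3×98 + 46
98 = 2×46 + 6
46 = 7×6 + 4
6 = 1×4 + 2
4 = 2×2 + 0
gcd = 2, but 2 ∤ 299, so the congruence has no solution.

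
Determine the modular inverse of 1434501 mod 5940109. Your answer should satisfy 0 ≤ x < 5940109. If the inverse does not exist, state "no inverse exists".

gcd(5940109, 1434501) by repeated division:
5940109 = 4×1434501 + 202105
1434501 = 7×202105 + 19766
202105 = 10×19766 + 4445
19766 = 4×4445 + 1986
4445 = 2×1986 + 473
1986 = 4×473 + 94
473 = 5×94 + 3
94 = 31×3 + 1
3 = 3×1 + 0
The gcd is 1. Working backward:
1 = 94 − 31·3
1 = −31·473 + 156·94
1 = 156·1986 − 655·473
1 = −655·4445 + 1466·1986
1 = 1466·19766 − 6519·4445
1 = −6519·202105 + 66656·19766
1 = 66656·1434501 − 473111·202105
1 = −473111·5940109 + 1959100·1434501
So 1434501·1959100 ≡ 1 (mod 5940109).

1959100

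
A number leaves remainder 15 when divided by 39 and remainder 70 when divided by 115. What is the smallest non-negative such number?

990

Write x = 15 + 39·k. Then 39·k ≡ 70 − 15 ≡ 55 (mod 115).
Need 39⁻¹ mod 115. Extended Euclid on (115, 39):
115 = 2×39 + 37
39 = 1×37 + 2
37 = 18×2 + 1
2 = 2×1 + 0
Back-substitute:
1 = 37 − 18·2
1 = −18·39 + 19·37
1 = 19·115 − 56·39
39⁻¹ ≡ 59 (mod 115), so k ≡ 59·55 ≡ 25 (mod 115).
x = 15 + 39·25 = 990.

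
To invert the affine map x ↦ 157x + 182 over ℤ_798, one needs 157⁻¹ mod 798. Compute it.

61

Apply the Euclidean algorithm to 798 and 157:
798 = 5·157 + 13
157 = 12·13 + 1
13 = 13·1 + 0
The gcd is 1. Working backward:
1 = 157 − 12·13
1 = −12·798 + 61·157
So 157·61 ≡ 1 (mod 798).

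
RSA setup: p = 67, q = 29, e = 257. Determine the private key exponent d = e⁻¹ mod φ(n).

1697

φ(n) = (p−1)(q−1) = 66·28 = 1848.
Need d with 257·d ≡ 1 (mod 1848). Apply the extended Euclidean algorithm:
1848 = 7·257 + 49
257 = 5·49 + 12
49 = 4·12 + 1
12 = 12·1 + 0
Back-substitute:
1 = 49 − 4·12
1 = −4·257 + 21·49
1 = 21·1848 − 151·257
So 257·(-151) ≡ 1 (mod 1848), hence d ≡ -151 ≡ 1697 (mod 1848).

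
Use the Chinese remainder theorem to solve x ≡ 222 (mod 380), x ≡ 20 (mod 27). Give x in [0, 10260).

2882

Write x = 222 + 380·k. Then 380·k ≡ 20 − 222 ≡ 14 (mod 27).
Need 380⁻¹ mod 27. Extended Euclid on (27, 2):
27 = 13×2 + 1
2 = 2×1 + 0
Back-substitute:
1 = 27 − 13·2
380⁻¹ ≡ 14 (mod 27), so k ≡ 14·14 ≡ 7 (mod 27).
x = 222 + 380·7 = 2882.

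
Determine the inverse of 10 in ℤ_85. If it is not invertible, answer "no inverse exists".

Compute gcd(10, 85):
85 = 8*10 + 5
10 = 2*5 + 0
The gcd is 5, not 1, hence no inverse exists.

no inverse exists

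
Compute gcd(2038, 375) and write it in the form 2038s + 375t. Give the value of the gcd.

Repeated division:
2038 = 5·375 + 163
375 = 2·163 + 49
163 = 3·49 + 16
49 = 3·16 + 1
16 = 16·1 + 0
gcd(2038, 375) = 1.
Back-substituting:
1 = 49 − 3·16
1 = −3·163 + 10·49
1 = 10·375 − 23·163
1 = −23·2038 + 125·375
So 1 = (-23)·2038 + (125)·375.

1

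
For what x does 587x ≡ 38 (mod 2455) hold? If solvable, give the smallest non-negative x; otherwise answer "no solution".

1054

First find gcd(587, 2455):
2455 = 4×587 + 107
587 = 5×107 + 52
107 = 2×52 + 3
52 = 17×3 + 1
3 = 3×1 + 0
gcd = 1, so a unique solution mod 2455 exists.
Back-substitute for the Bézout coefficients:
1 = 52 − 17·3
1 = −17·107 + 35·52
1 = 35·587 − 192·107
1 = −192·2455 + 803·587
So 587·(803) ≡ 1 (mod 2455), giving 587⁻¹ ≡ 803.
x ≡ 587⁻¹·38 ≡ 803·38 ≡ 1054 (mod 2455).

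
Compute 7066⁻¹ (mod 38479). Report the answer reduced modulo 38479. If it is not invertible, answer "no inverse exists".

Apply the Euclidean algorithm to 38479 and 7066:
38479 = 5·7066 + 3149
7066 = 2·3149 + 768
3149 = 4·768 + 77
768 = 9·77 + 75
77 = 1·75 + 2
75 = 37·2 + 1
2 = 2·1 + 0
The gcd is 1. Working backward:
1 = 75 − 37·2
1 = −37·77 + 38·75
1 = 38·768 − 379·77
1 = −379·3149 + 1554·768
1 = 1554·7066 − 3487·3149
1 = −3487·38479 + 18989·7066
So 7066·18989 ≡ 1 (mod 38479).

18989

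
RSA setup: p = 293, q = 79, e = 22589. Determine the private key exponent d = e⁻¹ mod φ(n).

φ(n) = (p−1)(q−1) = 292·78 = 22776.
Need d with 22589·d ≡ 1 (mod 22776). Apply the extended Euclidean algorithm:
22776 = 1*22589 + 187
22589 = 120*187 + 149
187 = 1*149 + 38
149 = 3*38 + 35
38 = 1*35 + 3
35 = 11*3 + 2
3 = 1*2 + 1
2 = 2*1 + 0
Back-substitute:
1 = 3 − 2
1 = −35 + 12·3
1 = 12·38 − 13·35
1 = −13·149 + 51·38
1 = 51·187 − 64·149
1 = −64·22589 + 7731·187
1 = 7731·22776 − 7795·22589
So 22589·(-7795) ≡ 1 (mod 22776), hence d ≡ -7795 ≡ 14981 (mod 22776).

14981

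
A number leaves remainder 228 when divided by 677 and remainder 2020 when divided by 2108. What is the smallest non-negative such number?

Write x = 228 + 677·k. Then 677·k ≡ 2020 − 228 ≡ 1792 (mod 2108).
Need 677⁻¹ mod 2108. Extended Euclid on (2108, 677):
2108 = 3*677 + 77
677 = 8*77 + 61
77 = 1*61 + 16
61 = 3*16 + 13
16 = 1*13 + 3
13 = 4*3 + 1
3 = 3*1 + 0
Back-substitute:
1 = 13 − 4·3
1 = −4·16 + 5·13
1 = 5·61 − 19·16
1 = −19·77 + 24·61
1 = 24·677 − 211·77
1 = −211·2108 + 657·677
677⁻¹ ≡ 657 (mod 2108), so k ≡ 657·1792 ≡ 1080 (mod 2108).
x = 228 + 677·1080 = 731388.

731388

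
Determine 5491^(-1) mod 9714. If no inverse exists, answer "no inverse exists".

Run Euclid on (9714, 5491):
9714 = 1*5491 + 4223
5491 = 1*4223 + 1268
4223 = 3*1268 + 419
1268 = 3*419 + 11
419 = 38*11 + 1
11 = 11*1 + 0
gcd = 1, so the inverse exists. Back-substitute:
1 = 419 − 38·11
1 = −38·1268 + 115·419
1 = 115·4223 − 383·1268
1 = −383·5491 + 498·4223
1 = 498·9714 − 881·5491
So 5491·(-881) ≡ 1 (mod 9714), and -881 ≡ 8833 (mod 9714).

8833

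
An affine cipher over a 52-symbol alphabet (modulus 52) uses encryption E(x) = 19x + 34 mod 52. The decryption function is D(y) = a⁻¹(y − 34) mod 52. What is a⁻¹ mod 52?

gcd(52, 19) by repeated division:
52 = 2·19 + 14
19 = 1·14 + 5
14 = 2·5 + 4
5 = 1·4 + 1
4 = 4·1 + 0
gcd = 1, so the inverse exists. Back-substitute:
1 = 5 − 4
1 = −14 + 3·5
1 = 3·19 − 4·14
1 = −4·52 + 11·19
So 19·11 ≡ 1 (mod 52).

11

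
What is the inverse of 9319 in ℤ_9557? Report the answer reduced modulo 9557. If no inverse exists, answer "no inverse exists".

Apply the Euclidean algorithm to 9557 and 9319:
9557 = 1×9319 + 238
9319 = 39×238 + 37
238 = 6×37 + 16
37 = 2×16 + 5
16 = 3×5 + 1
5 = 5×1 + 0
Since gcd(9319, 9557) = 1, back-substitute to write 1 as a combination:
1 = 16 − 3·5
1 = −3·37 + 7·16
1 = 7·238 − 45·37
1 = −45·9319 + 1762·238
1 = 1762·9557 − 1807·9319
So 9319·(-1807) ≡ 1 (mod 9557), and -1807 ≡ 7750 (mod 9557).

7750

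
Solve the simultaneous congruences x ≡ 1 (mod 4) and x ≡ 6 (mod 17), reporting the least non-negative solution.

57

Write x = 1 + 4·k. Then 4·k ≡ 6 − 1 ≡ 5 (mod 17).
Need 4⁻¹ mod 17. Extended Euclid on (17, 4):
17 = 4×4 + 1
4 = 4×1 + 0
Back-substitute:
1 = 17 − 4·4
4⁻¹ ≡ 13 (mod 17), so k ≡ 13·5 ≡ 14 (mod 17).
x = 1 + 4·14 = 57.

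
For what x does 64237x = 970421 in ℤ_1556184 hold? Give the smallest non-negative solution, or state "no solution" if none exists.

837569

First find gcd(64237, 1556184):
1556184 = 24·64237 + 14496
64237 = 4·14496 + 6253
14496 = 2·6253 + 1990
6253 = 3·1990 + 283
1990 = 7·283 + 9
283 = 31·9 + 4
9 = 2·4 + 1
4 = 4·1 + 0
gcd = 1, so a unique solution mod 1556184 exists.
Back-substitute for the Bézout coefficients:
1 = 9 − 2·4
1 = −2·283 + 63·9
1 = 63·1990 − 443·283
1 = −443·6253 + 1392·1990
1 = 1392·14496 − 3227·6253
1 = −3227·64237 + 14300·14496
1 = 14300·1556184 − 346427·64237
So 64237·(-346427) ≡ 1 (mod 1556184), giving 64237⁻¹ ≡ 1209757.
x ≡ 64237⁻¹·970421 ≡ 1209757·970421 ≡ 837569 (mod 1556184).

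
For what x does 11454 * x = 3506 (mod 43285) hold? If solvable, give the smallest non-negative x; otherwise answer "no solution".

First find gcd(11454, 43285):
43285 = 3·11454 + 8923
11454 = 1·8923 + 2531
8923 = 3·2531 + 1330
2531 = 1·1330 + 1201
1330 = 1·1201 + 129
1201 = 9·129 + 40
129 = 3·40 + 9
40 = 4·9 + 4
9 = 2·4 + 1
4 = 4·1 + 0
gcd = 1, so a unique solution mod 43285 exists.
Back-substitute for the Bézout coefficients:
1 = 9 − 2·4
1 = −2·40 + 9·9
1 = 9·129 − 29·40
1 = −29·1201 + 270·129
1 = 270·1330 − 299·1201
1 = −299·2531 + 569·1330
1 = 569·8923 − 2006·2531
1 = −2006·11454 + 2575·8923
1 = 2575·43285 − 9731·11454
So 11454·(-9731) ≡ 1 (mod 43285), giving 11454⁻¹ ≡ 33554.
x ≡ 11454⁻¹·3506 ≡ 33554·3506 ≡ 34979 (mod 43285).

34979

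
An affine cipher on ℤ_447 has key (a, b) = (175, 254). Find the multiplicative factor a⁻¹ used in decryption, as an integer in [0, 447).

235

Run Euclid on (447, 175):
447 = 2×175 + 97
175 = 1×97 + 78
97 = 1×78 + 19
78 = 4×19 + 2
19 = 9×2 + 1
2 = 2×1 + 0
gcd = 1, so the inverse exists. Back-substitute:
1 = 19 − 9·2
1 = −9·78 + 37·19
1 = 37·97 − 46·78
1 = −46·175 + 83·97
1 = 83·447 − 212·175
So 175·(-212) ≡ 1 (mod 447), and -212 ≡ 235 (mod 447).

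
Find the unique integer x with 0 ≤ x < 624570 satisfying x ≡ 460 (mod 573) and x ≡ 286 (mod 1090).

Write x = 460 + 573·k. Then 573·k ≡ 286 − 460 ≡ 916 (mod 1090).
Need 573⁻¹ mod 1090. Extended Euclid on (1090, 573):
1090 = 1×573 + 517
573 = 1×517 + 56
517 = 9×56 + 13
56 = 4×13 + 4
13 = 3×4 + 1
4 = 4×1 + 0
Back-substitute:
1 = 13 − 3·4
1 = −3·56 + 13·13
1 = 13·517 − 120·56
1 = −120·573 + 133·517
1 = 133·1090 − 253·573
573⁻¹ ≡ 837 (mod 1090), so k ≡ 837·916 ≡ 422 (mod 1090).
x = 460 + 573·422 = 242266.

242266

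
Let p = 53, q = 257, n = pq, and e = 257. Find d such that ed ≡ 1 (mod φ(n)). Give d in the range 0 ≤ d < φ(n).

8961

φ(n) = (p−1)(q−1) = 52·256 = 13312.
Need d with 257·d ≡ 1 (mod 13312). Apply the extended Euclidean algorithm:
13312 = 51·257 + 205
257 = 1·205 + 52
205 = 3·52 + 49
52 = 1·49 + 3
49 = 16·3 + 1
3 = 3·1 + 0
Back-substitute:
1 = 49 − 16·3
1 = −16·52 + 17·49
1 = 17·205 − 67·52
1 = −67·257 + 84·205
1 = 84·13312 − 4351·257
So 257·(-4351) ≡ 1 (mod 13312), hence d ≡ -4351 ≡ 8961 (mod 13312).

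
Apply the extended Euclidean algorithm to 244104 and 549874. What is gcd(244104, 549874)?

Apply Euclid's algorithm to 549874 and 244104:
549874 = 2*244104 + 61666
244104 = 3*61666 + 59106
61666 = 1*59106 + 2560
59106 = 23*2560 + 226
2560 = 11*226 + 74
226 = 3*74 + 4
74 = 18*4 + 2
4 = 2*2 + 0
gcd(244104, 549874) = 2.
Working backward:
2 = 74 − 18·4
2 = −18·226 + 55·74
2 = 55·2560 − 623·226
2 = −623·59106 + 14384·2560
2 = 14384·61666 − 15007·59106
2 = −15007·244104 + 59405·61666
2 = 59405·549874 − 133817·244104
So 2 = (59405)·549874 + (-133817)·244104.

2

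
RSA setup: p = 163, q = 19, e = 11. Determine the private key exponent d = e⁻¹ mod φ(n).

2651

φ(n) = (p−1)(q−1) = 162·18 = 2916.
Need d with 11·d ≡ 1 (mod 2916). Apply the extended Euclidean algorithm:
2916 = 265×11 + 1
11 = 11×1 + 0
Back-substitute:
1 = 2916 − 265·11
So 11·(-265) ≡ 1 (mod 2916), hence d ≡ -265 ≡ 2651 (mod 2916).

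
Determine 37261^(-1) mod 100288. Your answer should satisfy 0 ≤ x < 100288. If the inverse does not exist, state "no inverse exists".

2565

Extended Euclidean algorithm:
100288 = 2*37261 + 25766
37261 = 1*25766 + 11495
25766 = 2*11495 + 2776
11495 = 4*2776 + 391
2776 = 7*391 + 39
391 = 10*39 + 1
39 = 39*1 + 0
Since gcd(37261, 100288) = 1, back-substitute to write 1 as a combination:
1 = 391 − 10·39
1 = −10·2776 + 71·391
1 = 71·11495 − 294·2776
1 = −294·25766 + 659·11495
1 = 659·37261 − 953·25766
1 = −953·100288 + 2565·37261
So 37261·2565 ≡ 1 (mod 100288).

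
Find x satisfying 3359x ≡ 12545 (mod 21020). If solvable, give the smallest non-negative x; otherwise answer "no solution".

20035

First find gcd(3359, 21020):
21020 = 6*3359 + 866
3359 = 3*866 + 761
866 = 1*761 + 105
761 = 7*105 + 26
105 = 4*26 + 1
26 = 26*1 + 0
gcd = 1, so a unique solution mod 21020 exists.
Back-substitute for the Bézout coefficients:
1 = 105 − 4·26
1 = −4·761 + 29·105
1 = 29·866 − 33·761
1 = −33·3359 + 128·866
1 = 128·21020 − 801·3359
So 3359·(-801) ≡ 1 (mod 21020), giving 3359⁻¹ ≡ 20219.
x ≡ 3359⁻¹·12545 ≡ 20219·12545 ≡ 20035 (mod 21020).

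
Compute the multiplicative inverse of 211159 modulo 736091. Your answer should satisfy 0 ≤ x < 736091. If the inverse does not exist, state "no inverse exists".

Run Euclid on (736091, 211159):
736091 = 3·211159 + 102614
211159 = 2·102614 + 5931
102614 = 17·5931 + 1787
5931 = 3·1787 + 570
1787 = 3·570 + 77
570 = 7·77 + 31
77 = 2·31 + 15
31 = 2·15 + 1
15 = 15·1 + 0
Since gcd(211159, 736091) = 1, back-substitute to write 1 as a combination:
1 = 31 − 2·15
1 = −2·77 + 5·31
1 = 5·570 − 37·77
1 = −37·1787 + 116·570
1 = 116·5931 − 385·1787
1 = −385·102614 + 6661·5931
1 = 6661·211159 − 13707·102614
1 = −13707·736091 + 47782·211159
So 211159·47782 ≡ 1 (mod 736091).

47782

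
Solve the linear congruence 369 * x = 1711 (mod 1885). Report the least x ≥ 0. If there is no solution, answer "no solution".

First find gcd(369, 1885):
1885 = 5*369 + 40
369 = 9*40 + 9
40 = 4*9 + 4
9 = 2*4 + 1
4 = 4*1 + 0
gcd = 1, so a unique solution mod 1885 exists.
Back-substitute for the Bézout coefficients:
1 = 9 − 2·4
1 = −2·40 + 9·9
1 = 9·369 − 83·40
1 = −83·1885 + 424·369
So 369·(424) ≡ 1 (mod 1885), giving 369⁻¹ ≡ 424.
x ≡ 369⁻¹·1711 ≡ 424·1711 ≡ 1624 (mod 1885).

1624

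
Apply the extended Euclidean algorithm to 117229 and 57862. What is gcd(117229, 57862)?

Euclidean algorithm:
117229 = 2×57862 + 1505
57862 = 38×1505 + 672
1505 = 2×672 + 161
672 = 4×161 + 28
161 = 5×28 + 21
28 = 1×21 + 7
21 = 3×7 + 0
gcd(117229, 57862) = 7.
Working backward:
7 = 28 − 21
7 = −161 + 6·28
7 = 6·672 − 25·161
7 = −25·1505 + 56·672
7 = 56·57862 − 2153·1505
7 = −2153·117229 + 4362·57862
So 7 = (-2153)·117229 + (4362)·57862.

7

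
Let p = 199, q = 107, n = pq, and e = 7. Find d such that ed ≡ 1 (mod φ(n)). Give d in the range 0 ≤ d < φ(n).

8995

φ(n) = (p−1)(q−1) = 198·106 = 20988.
Need d with 7·d ≡ 1 (mod 20988). Apply the extended Euclidean algorithm:
20988 = 2998·7 + 2
7 = 3·2 + 1
2 = 2·1 + 0
Back-substitute:
1 = 7 − 3·2
1 = −3·20988 + 8995·7
So 7·8995 ≡ 1 (mod 20988), hence d = 8995.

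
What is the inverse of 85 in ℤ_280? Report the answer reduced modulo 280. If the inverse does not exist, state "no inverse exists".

Euclidean algorithm on 280, 85:
280 = 3·85 + 25
85 = 3·25 + 10
25 = 2·10 + 5
10 = 2·5 + 0
Since gcd = 5 > 1, 85 is not a unit mod 280.

no inverse exists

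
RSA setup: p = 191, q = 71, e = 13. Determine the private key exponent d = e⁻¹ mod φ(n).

12277

φ(n) = (p−1)(q−1) = 190·70 = 13300.
Need d with 13·d ≡ 1 (mod 13300). Apply the extended Euclidean algorithm:
13300 = 1023×13 + 1
13 = 13×1 + 0
Back-substitute:
1 = 13300 − 1023·13
So 13·(-1023) ≡ 1 (mod 13300), hence d ≡ -1023 ≡ 12277 (mod 13300).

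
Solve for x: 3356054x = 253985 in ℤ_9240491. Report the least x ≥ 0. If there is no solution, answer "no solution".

gcd(3356054, 9240491):
9240491 = 2*3356054 + 2528383
3356054 = 1*2528383 + 827671
2528383 = 3*827671 + 45370
827671 = 18*45370 + 11011
45370 = 4*11011 + 1326
11011 = 8*1326 + 403
1326 = 3*403 + 117
403 = 3*117 + 52
117 = 2*52 + 13
52 = 4*13 + 0
gcd = 13, but 13 ∤ 253985, so the congruence has no solution.

no solution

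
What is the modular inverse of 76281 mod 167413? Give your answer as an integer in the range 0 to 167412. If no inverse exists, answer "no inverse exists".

Run Euclid on (167413, 76281):
167413 = 2*76281 + 14851
76281 = 5*14851 + 2026
14851 = 7*2026 + 669
2026 = 3*669 + 19
669 = 35*19 + 4
19 = 4*4 + 3
4 = 1*3 + 1
3 = 3*1 + 0
The gcd is 1. Working backward:
1 = 4 − 3
1 = −19 + 5·4
1 = 5·669 − 176·19
1 = −176·2026 + 533·669
1 = 533·14851 − 3907·2026
1 = −3907·76281 + 20068·14851
1 = 20068·167413 − 44043·76281
Hence 76281⁻¹ ≡ -44043 ≡ 123370 (mod 167413).

123370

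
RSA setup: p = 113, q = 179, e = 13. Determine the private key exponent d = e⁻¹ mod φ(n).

φ(n) = (p−1)(q−1) = 112·178 = 19936.
Need d with 13·d ≡ 1 (mod 19936). Apply the extended Euclidean algorithm:
19936 = 1533*13 + 7
13 = 1*7 + 6
7 = 1*6 + 1
6 = 6*1 + 0
Back-substitute:
1 = 7 − 6
1 = −13 + 2·7
1 = 2·19936 − 3067·13
So 13·(-3067) ≡ 1 (mod 19936), hence d ≡ -3067 ≡ 16869 (mod 19936).

16869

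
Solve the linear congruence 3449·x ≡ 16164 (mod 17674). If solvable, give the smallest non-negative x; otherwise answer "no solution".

First find gcd(3449, 17674):
17674 = 5*3449 + 429
3449 = 8*429 + 17
429 = 25*17 + 4
17 = 4*4 + 1
4 = 4*1 + 0
gcd = 1, so a unique solution mod 17674 exists.
Back-substitute for the Bézout coefficients:
1 = 17 − 4·4
1 = −4·429 + 101·17
1 = 101·3449 − 812·429
1 = −812·17674 + 4161·3449
So 3449·(4161) ≡ 1 (mod 17674), giving 3449⁻¹ ≡ 4161.
x ≡ 3449⁻¹·16164 ≡ 4161·16164 ≡ 8834 (mod 17674).

8834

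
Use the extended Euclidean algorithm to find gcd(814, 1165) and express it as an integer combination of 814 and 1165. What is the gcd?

Euclidean algorithm:
1165 = 1*814 + 351
814 = 2*351 + 112
351 = 3*112 + 15
112 = 7*15 + 7
15 = 2*7 + 1
7 = 7*1 + 0
gcd(814, 1165) = 1.
Express as a combination:
1 = 15 − 2·7
1 = −2·112 + 15·15
1 = 15·351 − 47·112
1 = −47·814 + 109·351
1 = 109·1165 − 156·814
So 1 = (109)·1165 + (-156)·814.

1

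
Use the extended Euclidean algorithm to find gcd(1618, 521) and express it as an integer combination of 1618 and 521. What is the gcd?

Repeated division:
1618 = 3·521 + 55
521 = 9·55 + 26
55 = 2·26 + 3
26 = 8·3 + 2
3 = 1·2 + 1
2 = 2·1 + 0
gcd(1618, 521) = 1.
Express as a combination:
1 = 3 − 2
1 = −26 + 9·3
1 = 9·55 − 19·26
1 = −19·521 + 180·55
1 = 180·1618 − 559·521
So 1 = (180)·1618 + (-559)·521.

1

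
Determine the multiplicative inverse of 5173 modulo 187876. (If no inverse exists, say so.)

Extended Euclidean algorithm:
187876 = 36·5173 + 1648
5173 = 3·1648 + 229
1648 = 7·229 + 45
229 = 5·45 + 4
45 = 11·4 + 1
4 = 4·1 + 0
Since gcd(5173, 187876) = 1, back-substitute to write 1 as a combination:
1 = 45 − 11·4
1 = −11·229 + 56·45
1 = 56·1648 − 403·229
1 = −403·5173 + 1265·1648
1 = 1265·187876 − 45943·5173
Thus 5173·(-45943) ≡ 1 (mod 187876); reducing, -45943 mod 187876 = 141933.

141933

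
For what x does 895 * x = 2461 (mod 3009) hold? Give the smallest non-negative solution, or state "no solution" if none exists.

First find gcd(895, 3009):
3009 = 3·895 + 324
895 = 2·324 + 247
324 = 1·247 + 77
247 = 3·77 + 16
77 = 4·16 + 13
16 = 1·13 + 3
13 = 4·3 + 1
3 = 3·1 + 0
gcd = 1, so a unique solution mod 3009 exists.
Back-substitute for the Bézout coefficients:
1 = 13 − 4·3
1 = −4·16 + 5·13
1 = 5·77 − 24·16
1 = −24·247 + 77·77
1 = 77·324 − 101·247
1 = −101·895 + 279·324
1 = 279·3009 − 938·895
So 895·(-938) ≡ 1 (mod 3009), giving 895⁻¹ ≡ 2071.
x ≡ 895⁻¹·2461 ≡ 2071·2461 ≡ 2494 (mod 3009).

2494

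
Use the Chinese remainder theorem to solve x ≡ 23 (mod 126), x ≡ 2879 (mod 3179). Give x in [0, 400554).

269915

Write x = 23 + 126·k. Then 126·k ≡ 2879 − 23 ≡ 2856 (mod 3179).
Need 126⁻¹ mod 3179. Extended Euclid on (3179, 126):
3179 = 25·126 + 29
126 = 4·29 + 10
29 = 2·10 + 9
10 = 1·9 + 1
9 = 9·1 + 0
Back-substitute:
1 = 10 − 9
1 = −29 + 3·10
1 = 3·126 − 13·29
1 = −13·3179 + 328·126
126⁻¹ ≡ 328 (mod 3179), so k ≡ 328·2856 ≡ 2142 (mod 3179).
x = 23 + 126·2142 = 269915.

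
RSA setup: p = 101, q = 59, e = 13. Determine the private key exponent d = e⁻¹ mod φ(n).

2677

φ(n) = (p−1)(q−1) = 100·58 = 5800.
Need d with 13·d ≡ 1 (mod 5800). Apply the extended Euclidean algorithm:
5800 = 446*13 + 2
13 = 6*2 + 1
2 = 2*1 + 0
Back-substitute:
1 = 13 − 6·2
1 = −6·5800 + 2677·13
So 13·2677 ≡ 1 (mod 5800), hence d = 2677.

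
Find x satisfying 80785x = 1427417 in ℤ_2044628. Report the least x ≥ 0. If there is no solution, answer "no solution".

First find gcd(80785, 2044628):
2044628 = 25*80785 + 25003
80785 = 3*25003 + 5776
25003 = 4*5776 + 1899
5776 = 3*1899 + 79
1899 = 24*79 + 3
79 = 26*3 + 1
3 = 3*1 + 0
gcd = 1, so a unique solution mod 2044628 exists.
Back-substitute for the Bézout coefficients:
1 = 79 − 26·3
1 = −26·1899 + 625·79
1 = 625·5776 − 1901·1899
1 = −1901·25003 + 8229·5776
1 = 8229·80785 − 26588·25003
1 = −26588·2044628 + 672929·80785
So 80785·(672929) ≡ 1 (mod 2044628), giving 80785⁻¹ ≡ 672929.
x ≡ 80785⁻¹·1427417 ≡ 672929·1427417 ≡ 417017 (mod 2044628).

417017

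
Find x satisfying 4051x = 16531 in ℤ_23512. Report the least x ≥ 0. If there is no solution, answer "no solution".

First find gcd(4051, 23512):
23512 = 5×4051 + 3257
4051 = 1×3257 + 794
3257 = 4×794 + 81
794 = 9×81 + 65
81 = 1×65 + 16
65 = 4×16 + 1
16 = 16×1 + 0
gcd = 1, so a unique solution mod 23512 exists.
Back-substitute for the Bézout coefficients:
1 = 65 − 4·16
1 = −4·81 + 5·65
1 = 5·794 − 49·81
1 = −49·3257 + 201·794
1 = 201·4051 − 250·3257
1 = −250·23512 + 1451·4051
So 4051·(1451) ≡ 1 (mod 23512), giving 4051⁻¹ ≡ 1451.
x ≡ 4051⁻¹·16531 ≡ 1451·16531 ≡ 4241 (mod 23512).

4241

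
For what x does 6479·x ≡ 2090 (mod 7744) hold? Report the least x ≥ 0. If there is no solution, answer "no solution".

182

First find gcd(6479, 7744):
7744 = 1*6479 + 1265
6479 = 5*1265 + 154
1265 = 8*154 + 33
154 = 4*33 + 22
33 = 1*22 + 11
22 = 2*11 + 0
gcd = 11 and 11 | 2090, so solutions exist. Divide through by 11: 589x ≡ 190 (mod 704).
Now find 589⁻¹ mod 704:
704 = 1×589 + 115
589 = 5×115 + 14
115 = 8×14 + 3
14 = 4×3 + 2
3 = 1×2 + 1
2 = 2×1 + 0
Back-substitute:
1 = 3 − 2
1 = −14 + 5·3
1 = 5·115 − 41·14
1 = −41·589 + 210·115
1 = 210·704 − 251·589
So 589·(-251) ≡ 1 (mod 704), i.e. 589⁻¹ ≡ 453.
Then x ≡ 453·190 ≡ 182 (mod 704); the smallest non-negative solution is x = 182.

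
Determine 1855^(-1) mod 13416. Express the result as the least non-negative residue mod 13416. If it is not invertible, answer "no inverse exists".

Extended Euclidean algorithm:
13416 = 7×1855 + 431
1855 = 4×431 + 131
431 = 3×131 + 38
131 = 3×38 + 17
38 = 2×17 + 4
17 = 4×4 + 1
4 = 4×1 + 0
The gcd is 1. Working backward:
1 = 17 − 4·4
1 = −4·38 + 9·17
1 = 9·131 − 31·38
1 = −31·431 + 102·131
1 = 102·1855 − 439·431
1 = −439·13416 + 3175·1855
So 1855·3175 ≡ 1 (mod 13416).

3175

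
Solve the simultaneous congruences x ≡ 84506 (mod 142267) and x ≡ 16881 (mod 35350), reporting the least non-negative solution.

Write x = 84506 + 142267·k. Then 142267·k ≡ 16881 − 84506 ≡ 3075 (mod 35350).
Need 142267⁻¹ mod 35350. Extended Euclid on (35350, 867):
35350 = 40×867 + 670
867 = 1×670 + 197
670 = 3×197 + 79
197 = 2×79 + 39
79 = 2×39 + 1
39 = 39×1 + 0
Back-substitute:
1 = 79 − 2·39
1 = −2·197 + 5·79
1 = 5·670 − 17·197
1 = −17·867 + 22·670
1 = 22·35350 − 897·867
142267⁻¹ ≡ 34453 (mod 35350), so k ≡ 34453·3075 ≡ 34375 (mod 35350).
x = 84506 + 142267·34375 = 4890512631.

4890512631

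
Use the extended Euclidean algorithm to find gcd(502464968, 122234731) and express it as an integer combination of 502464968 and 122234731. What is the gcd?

Euclidean algorithm:
502464968 = 4·122234731 + 13526044
122234731 = 9·13526044 + 500335
13526044 = 27·500335 + 16999
500335 = 29·16999 + 7364
16999 = 2·7364 + 2271
7364 = 3·2271 + 551
2271 = 4·551 + 67
551 = 8·67 + 15
67 = 4·15 + 7
15 = 2·7 + 1
7 = 7·1 + 0
gcd(502464968, 122234731) = 1.
Working backward:
1 = 15 − 2·7
1 = −2·67 + 9·15
1 = 9·551 − 74·67
1 = −74·2271 + 305·551
1 = 305·7364 − 989·2271
1 = −989·16999 + 2283·7364
1 = 2283·500335 − 67196·16999
1 = −67196·13526044 + 1816575·500335
1 = 1816575·122234731 − 16416371·13526044
1 = −16416371·502464968 + 67482059·122234731
So 1 = (-16416371)·502464968 + (67482059)·122234731.

1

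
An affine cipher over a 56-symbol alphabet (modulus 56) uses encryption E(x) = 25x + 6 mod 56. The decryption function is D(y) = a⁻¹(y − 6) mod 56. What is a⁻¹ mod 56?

gcd(56, 25) by repeated division:
56 = 2×25 + 6
25 = 4×6 + 1
6 = 6×1 + 0
Since gcd(25, 56) = 1, back-substitute to write 1 as a combination:
1 = 25 − 4·6
1 = −4·56 + 9·25
So 25·9 ≡ 1 (mod 56).

9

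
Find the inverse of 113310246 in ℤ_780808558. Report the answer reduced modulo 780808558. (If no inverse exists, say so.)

Compute gcd(113310246, 780808558):
780808558 = 6·113310246 + 100947082
113310246 = 1·100947082 + 12363164
100947082 = 8·12363164 + 2041770
12363164 = 6·2041770 + 112544
2041770 = 18·112544 + 15978
112544 = 7·15978 + 698
15978 = 22·698 + 622
698 = 1·622 + 76
622 = 8·76 + 14
76 = 5·14 + 6
14 = 2·6 + 2
6 = 3·2 + 0
gcd(113310246, 780808558) = 2 ≠ 1, so 113310246 has no multiplicative inverse modulo 780808558.

no inverse exists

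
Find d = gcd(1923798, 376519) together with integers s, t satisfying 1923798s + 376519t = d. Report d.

1

Apply Euclid's algorithm to 1923798 and 376519:
1923798 = 5×376519 + 41203
376519 = 9×41203 + 5692
41203 = 7×5692 + 1359
5692 = 4×1359 + 256
1359 = 5×256 + 79
256 = 3×79 + 19
79 = 4×19 + 3
19 = 6×3 + 1
3 = 3×1 + 0
gcd(1923798, 376519) = 1.
Express as a combination:
1 = 19 − 6·3
1 = −6·79 + 25·19
1 = 25·256 − 81·79
1 = −81·1359 + 430·256
1 = 430·5692 − 1801·1359
1 = −1801·41203 + 13037·5692
1 = 13037·376519 − 119134·41203
1 = −119134·1923798 + 608707·376519
So 1 = (-119134)·1923798 + (608707)·376519.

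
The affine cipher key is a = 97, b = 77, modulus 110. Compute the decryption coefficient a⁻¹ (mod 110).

Extended Euclidean algorithm:
110 = 1·97 + 13
97 = 7·13 + 6
13 = 2·6 + 1
6 = 6·1 + 0
gcd = 1, so the inverse exists. Back-substitute:
1 = 13 − 2·6
1 = −2·97 + 15·13
1 = 15·110 − 17·97
Hence 97⁻¹ ≡ -17 ≡ 93 (mod 110).

93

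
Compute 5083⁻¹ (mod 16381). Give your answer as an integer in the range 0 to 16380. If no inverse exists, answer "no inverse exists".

6700

Extended Euclidean algorithm:
16381 = 3·5083 + 1132
5083 = 4·1132 + 555
1132 = 2·555 + 22
555 = 25·22 + 5
22 = 4·5 + 2
5 = 2·2 + 1
2 = 2·1 + 0
gcd = 1, so the inverse exists. Back-substitute:
1 = 5 − 2·2
1 = −2·22 + 9·5
1 = 9·555 − 227·22
1 = −227·1132 + 463·555
1 = 463·5083 − 2079·1132
1 = −2079·16381 + 6700·5083
So 5083·6700 ≡ 1 (mod 16381).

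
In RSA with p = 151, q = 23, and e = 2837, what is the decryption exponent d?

2573

φ(n) = (p−1)(q−1) = 150·22 = 3300.
Need d with 2837·d ≡ 1 (mod 3300). Apply the extended Euclidean algorithm:
3300 = 1·2837 + 463
2837 = 6·463 + 59
463 = 7·59 + 50
59 = 1·50 + 9
50 = 5·9 + 5
9 = 1·5 + 4
5 = 1·4 + 1
4 = 4·1 + 0
Back-substitute:
1 = 5 − 4
1 = −9 + 2·5
1 = 2·50 − 11·9
1 = −11·59 + 13·50
1 = 13·463 − 102·59
1 = −102·2837 + 625·463
1 = 625·3300 − 727·2837
So 2837·(-727) ≡ 1 (mod 3300), hence d ≡ -727 ≡ 2573 (mod 3300).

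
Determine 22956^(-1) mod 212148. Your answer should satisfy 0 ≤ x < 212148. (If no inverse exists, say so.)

Euclidean algorithm on 212148, 22956:
212148 = 9*22956 + 5544
22956 = 4*5544 + 780
5544 = 7*780 + 84
780 = 9*84 + 24
84 = 3*24 + 12
24 = 2*12 + 0
gcd(22956, 212148) = 12 ≠ 1, so 22956 has no multiplicative inverse modulo 212148.

no inverse exists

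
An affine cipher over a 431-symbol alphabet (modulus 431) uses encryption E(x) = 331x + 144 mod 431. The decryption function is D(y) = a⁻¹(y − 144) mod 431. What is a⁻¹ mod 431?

gcd(431, 331) by repeated division:
431 = 1*331 + 100
331 = 3*100 + 31
100 = 3*31 + 7
31 = 4*7 + 3
7 = 2*3 + 1
3 = 3*1 + 0
The gcd is 1. Working backward:
1 = 7 − 2·3
1 = −2·31 + 9·7
1 = 9·100 − 29·31
1 = −29·331 + 96·100
1 = 96·431 − 125·331
Thus 331·(-125) ≡ 1 (mod 431); reducing, -125 mod 431 = 306.

306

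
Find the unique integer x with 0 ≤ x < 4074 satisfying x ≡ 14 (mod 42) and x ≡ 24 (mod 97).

3710

Write x = 14 + 42·k. Then 42·k ≡ 24 − 14 ≡ 10 (mod 97).
Need 42⁻¹ mod 97. Extended Euclid on (97, 42):
97 = 2×42 + 13
42 = 3×13 + 3
13 = 4×3 + 1
3 = 3×1 + 0
Back-substitute:
1 = 13 − 4·3
1 = −4·42 + 13·13
1 = 13·97 − 30·42
42⁻¹ ≡ 67 (mod 97), so k ≡ 67·10 ≡ 88 (mod 97).
x = 14 + 42·88 = 3710.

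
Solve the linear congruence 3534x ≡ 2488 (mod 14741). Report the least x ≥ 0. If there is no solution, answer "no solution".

First find gcd(3534, 14741):
14741 = 4×3534 + 605
3534 = 5×605 + 509
605 = 1×509 + 96
509 = 5×96 + 29
96 = 3×29 + 9
29 = 3×9 + 2
9 = 4×2 + 1
2 = 2×1 + 0
gcd = 1, so a unique solution mod 14741 exists.
Back-substitute for the Bézout coefficients:
1 = 9 − 4·2
1 = −4·29 + 13·9
1 = 13·96 − 43·29
1 = −43·509 + 228·96
1 = 228·605 − 271·509
1 = −271·3534 + 1583·605
1 = 1583·14741 − 6603·3534
So 3534·(-6603) ≡ 1 (mod 14741), giving 3534⁻¹ ≡ 8138.
x ≡ 3534⁻¹·2488 ≡ 8138·2488 ≡ 7951 (mod 14741).

7951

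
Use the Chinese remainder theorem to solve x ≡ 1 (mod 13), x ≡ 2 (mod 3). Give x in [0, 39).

Write x = 1 + 13·k. Then 13·k ≡ 2 − 1 ≡ 1 (mod 3).
Need 13⁻¹ mod 3. Extended Euclid on (3, 1):
3 = 3*1 + 0
13⁻¹ ≡ 1 (mod 3), so k ≡ 1·1 ≡ 1 (mod 3).
x = 1 + 13·1 = 14.

14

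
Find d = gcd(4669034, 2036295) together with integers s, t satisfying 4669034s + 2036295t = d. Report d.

1

Apply Euclid's algorithm to 4669034 and 2036295:
4669034 = 2×2036295 + 596444
2036295 = 3×596444 + 246963
596444 = 2×246963 + 102518
246963 = 2×102518 + 41927
102518 = 2×41927 + 18664
41927 = 2×18664 + 4599
18664 = 4×4599 + 268
4599 = 17×268 + 43
268 = 6×43 + 10
43 = 4×10 + 3
10 = 3×3 + 1
3 = 3×1 + 0
gcd(4669034, 2036295) = 1.
Back-substituting:
1 = 10 − 3·3
1 = −3·43 + 13·10
1 = 13·268 − 81·43
1 = −81·4599 + 1390·268
1 = 1390·18664 − 5641·4599
1 = −5641·41927 + 12672·18664
1 = 12672·102518 − 30985·41927
1 = −30985·246963 + 74642·102518
1 = 74642·596444 − 180269·246963
1 = −180269·2036295 + 615449·596444
1 = 615449·4669034 − 1411167·2036295
So 1 = (615449)·4669034 + (-1411167)·2036295.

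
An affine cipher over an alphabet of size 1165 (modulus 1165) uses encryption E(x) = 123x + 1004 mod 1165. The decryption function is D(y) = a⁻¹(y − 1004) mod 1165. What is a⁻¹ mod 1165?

Extended Euclidean algorithm:
1165 = 9·123 + 58
123 = 2·58 + 7
58 = 8·7 + 2
7 = 3·2 + 1
2 = 2·1 + 0
The gcd is 1. Working backward:
1 = 7 − 3·2
1 = −3·58 + 25·7
1 = 25·123 − 53·58
1 = −53·1165 + 502·123
So 123·502 ≡ 1 (mod 1165).

502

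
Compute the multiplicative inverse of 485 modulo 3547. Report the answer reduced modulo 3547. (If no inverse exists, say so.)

490

Apply the Euclidean algorithm to 3547 and 485:
3547 = 7×485 + 152
485 = 3×152 + 29
152 = 5×29 + 7
29 = 4×7 + 1
7 = 7×1 + 0
Since gcd(485, 3547) = 1, back-substitute to write 1 as a combination:
1 = 29 − 4·7
1 = −4·152 + 21·29
1 = 21·485 − 67·152
1 = −67·3547 + 490·485
So 485·490 ≡ 1 (mod 3547).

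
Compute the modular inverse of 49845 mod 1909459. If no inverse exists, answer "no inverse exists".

1082429

gcd(1909459, 49845) by repeated division:
1909459 = 38·49845 + 15349
49845 = 3·15349 + 3798
15349 = 4·3798 + 157
3798 = 24·157 + 30
157 = 5·30 + 7
30 = 4·7 + 2
7 = 3·2 + 1
2 = 2·1 + 0
Since gcd(49845, 1909459) = 1, back-substitute to write 1 as a combination:
1 = 7 − 3·2
1 = −3·30 + 13·7
1 = 13·157 − 68·30
1 = −68·3798 + 1645·157
1 = 1645·15349 − 6648·3798
1 = −6648·49845 + 21589·15349
1 = 21589·1909459 − 827030·49845
Hence 49845⁻¹ ≡ -827030 ≡ 1082429 (mod 1909459).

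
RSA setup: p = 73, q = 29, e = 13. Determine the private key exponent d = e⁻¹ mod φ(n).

1861

φ(n) = (p−1)(q−1) = 72·28 = 2016.
Need d with 13·d ≡ 1 (mod 2016). Apply the extended Euclidean algorithm:
2016 = 155*13 + 1
13 = 13*1 + 0
Back-substitute:
1 = 2016 − 155·13
So 13·(-155) ≡ 1 (mod 2016), hence d ≡ -155 ≡ 1861 (mod 2016).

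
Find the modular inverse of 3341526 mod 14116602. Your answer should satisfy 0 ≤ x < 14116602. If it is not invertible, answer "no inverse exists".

no inverse exists

Euclidean algorithm on 14116602, 3341526:
14116602 = 4×3341526 + 750498
3341526 = 4×750498 + 339534
750498 = 2×339534 + 71430
339534 = 4×71430 + 53814
71430 = 1×53814 + 17616
53814 = 3×17616 + 966
17616 = 18×966 + 228
966 = 4×228 + 54
228 = 4×54 + 12
54 = 4×12 + 6
12 = 2×6 + 0
The gcd is 6, not 1, hence no inverse exists.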